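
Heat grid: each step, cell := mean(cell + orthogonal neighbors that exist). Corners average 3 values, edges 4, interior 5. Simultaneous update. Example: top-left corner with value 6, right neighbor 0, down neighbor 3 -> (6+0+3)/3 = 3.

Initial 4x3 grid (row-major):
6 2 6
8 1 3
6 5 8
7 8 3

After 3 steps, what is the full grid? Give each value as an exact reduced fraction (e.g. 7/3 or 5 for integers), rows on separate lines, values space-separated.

Answer: 5089/1080 6987/1600 553/135
37199/7200 9359/2000 32449/7200
4601/800 32897/6000 36659/7200
249/40 84523/14400 1537/270

Derivation:
After step 1:
  16/3 15/4 11/3
  21/4 19/5 9/2
  13/2 28/5 19/4
  7 23/4 19/3
After step 2:
  43/9 331/80 143/36
  1253/240 229/50 1003/240
  487/80 132/25 1271/240
  77/12 1481/240 101/18
After step 3:
  5089/1080 6987/1600 553/135
  37199/7200 9359/2000 32449/7200
  4601/800 32897/6000 36659/7200
  249/40 84523/14400 1537/270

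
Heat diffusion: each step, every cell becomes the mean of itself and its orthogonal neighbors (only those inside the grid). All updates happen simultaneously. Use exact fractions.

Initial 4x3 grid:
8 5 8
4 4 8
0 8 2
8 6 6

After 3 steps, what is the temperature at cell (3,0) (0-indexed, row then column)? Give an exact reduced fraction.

Answer: 271/54

Derivation:
Step 1: cell (3,0) = 14/3
Step 2: cell (3,0) = 50/9
Step 3: cell (3,0) = 271/54
Full grid after step 3:
  11953/2160 82241/14400 4441/720
  8977/1800 33649/6000 6743/1200
  2323/450 15127/3000 20309/3600
  271/54 19879/3600 1153/216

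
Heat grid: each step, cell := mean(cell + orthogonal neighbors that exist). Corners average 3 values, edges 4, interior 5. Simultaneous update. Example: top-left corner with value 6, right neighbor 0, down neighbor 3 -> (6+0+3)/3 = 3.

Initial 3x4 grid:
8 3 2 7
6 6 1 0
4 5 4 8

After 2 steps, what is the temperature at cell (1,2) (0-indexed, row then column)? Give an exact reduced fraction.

Step 1: cell (1,2) = 13/5
Step 2: cell (1,2) = 371/100
Full grid after step 2:
  197/36 67/15 17/5 41/12
  313/60 223/50 371/100 17/5
  21/4 369/80 317/80 25/6

Answer: 371/100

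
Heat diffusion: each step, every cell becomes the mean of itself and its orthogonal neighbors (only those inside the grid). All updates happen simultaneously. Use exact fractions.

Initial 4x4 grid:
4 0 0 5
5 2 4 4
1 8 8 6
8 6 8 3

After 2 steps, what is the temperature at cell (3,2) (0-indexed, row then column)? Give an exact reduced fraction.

Step 1: cell (3,2) = 25/4
Step 2: cell (3,2) = 1573/240
Full grid after step 2:
  5/2 211/80 207/80 10/3
  153/40 169/50 106/25 83/20
  37/8 143/25 269/50 337/60
  6 95/16 1573/240 103/18

Answer: 1573/240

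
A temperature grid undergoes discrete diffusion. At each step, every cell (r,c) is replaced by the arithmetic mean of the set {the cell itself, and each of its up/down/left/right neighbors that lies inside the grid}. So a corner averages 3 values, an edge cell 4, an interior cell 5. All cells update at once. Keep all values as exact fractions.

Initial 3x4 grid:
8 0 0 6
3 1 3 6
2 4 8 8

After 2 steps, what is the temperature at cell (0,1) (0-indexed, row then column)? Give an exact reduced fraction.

Step 1: cell (0,1) = 9/4
Step 2: cell (0,1) = 311/120
Full grid after step 2:
  113/36 311/120 121/40 4
  371/120 153/50 391/100 1241/240
  41/12 147/40 613/120 113/18

Answer: 311/120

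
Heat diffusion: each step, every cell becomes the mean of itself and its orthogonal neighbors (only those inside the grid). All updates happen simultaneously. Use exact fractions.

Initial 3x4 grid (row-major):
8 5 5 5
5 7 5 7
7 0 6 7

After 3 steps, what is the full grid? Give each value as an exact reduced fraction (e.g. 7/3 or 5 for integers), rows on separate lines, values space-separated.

After step 1:
  6 25/4 5 17/3
  27/4 22/5 6 6
  4 5 9/2 20/3
After step 2:
  19/3 433/80 275/48 50/9
  423/80 142/25 259/50 73/12
  21/4 179/40 133/24 103/18
After step 3:
  511/90 4631/800 39379/7200 2501/432
  27061/4800 5207/1000 33857/6000 20287/3600
  1201/240 1571/300 18827/3600 1249/216

Answer: 511/90 4631/800 39379/7200 2501/432
27061/4800 5207/1000 33857/6000 20287/3600
1201/240 1571/300 18827/3600 1249/216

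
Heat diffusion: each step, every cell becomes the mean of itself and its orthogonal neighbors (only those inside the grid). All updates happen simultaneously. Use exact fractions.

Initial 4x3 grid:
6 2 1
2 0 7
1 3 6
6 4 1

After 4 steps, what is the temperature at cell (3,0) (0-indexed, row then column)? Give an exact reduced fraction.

Answer: 106043/32400

Derivation:
Step 1: cell (3,0) = 11/3
Step 2: cell (3,0) = 61/18
Step 3: cell (3,0) = 7003/2160
Step 4: cell (3,0) = 106043/32400
Full grid after step 4:
  362617/129600 2550343/864000 395617/129600
  633287/216000 1081097/360000 697037/216000
  664387/216000 587711/180000 728137/216000
  106043/32400 1455409/432000 114293/32400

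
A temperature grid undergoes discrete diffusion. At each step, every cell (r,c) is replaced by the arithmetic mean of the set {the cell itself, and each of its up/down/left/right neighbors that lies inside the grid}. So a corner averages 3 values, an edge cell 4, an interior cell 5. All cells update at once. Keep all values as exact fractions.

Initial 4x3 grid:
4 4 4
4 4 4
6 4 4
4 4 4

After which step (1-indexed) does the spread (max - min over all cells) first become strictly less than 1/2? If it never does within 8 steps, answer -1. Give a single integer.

Answer: 3

Derivation:
Step 1: max=14/3, min=4, spread=2/3
Step 2: max=271/60, min=4, spread=31/60
Step 3: max=2371/540, min=4, spread=211/540
  -> spread < 1/2 first at step 3
Step 4: max=232897/54000, min=3647/900, spread=14077/54000
Step 5: max=2084407/486000, min=219683/54000, spread=5363/24300
Step 6: max=62060809/14580000, min=122869/30000, spread=93859/583200
Step 7: max=3709474481/874800000, min=199736467/48600000, spread=4568723/34992000
Step 8: max=221732435629/52488000000, min=6013618889/1458000000, spread=8387449/83980800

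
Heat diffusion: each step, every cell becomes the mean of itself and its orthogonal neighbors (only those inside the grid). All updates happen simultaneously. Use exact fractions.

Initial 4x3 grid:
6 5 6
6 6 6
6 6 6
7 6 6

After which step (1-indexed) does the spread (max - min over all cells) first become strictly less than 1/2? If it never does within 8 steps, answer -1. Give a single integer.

Answer: 3

Derivation:
Step 1: max=19/3, min=17/3, spread=2/3
Step 2: max=113/18, min=1373/240, spread=401/720
Step 3: max=1337/216, min=12523/2160, spread=847/2160
  -> spread < 1/2 first at step 3
Step 4: max=796381/129600, min=5037989/864000, spread=813653/2592000
Step 5: max=47519729/7776000, min=45525499/7776000, spread=199423/777600
Step 6: max=2838881551/466560000, min=2741965601/466560000, spread=1938319/9331200
Step 7: max=169780699109/27993600000, min=164993309659/27993600000, spread=95747789/559872000
Step 8: max=10159747785631/1679616000000, min=9924742002881/1679616000000, spread=940023131/6718464000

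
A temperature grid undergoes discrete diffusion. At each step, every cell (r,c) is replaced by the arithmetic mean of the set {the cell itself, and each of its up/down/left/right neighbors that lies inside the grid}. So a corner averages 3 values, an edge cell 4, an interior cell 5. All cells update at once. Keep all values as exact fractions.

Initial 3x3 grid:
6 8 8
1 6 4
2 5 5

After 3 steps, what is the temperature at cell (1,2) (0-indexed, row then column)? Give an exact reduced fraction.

Answer: 79471/14400

Derivation:
Step 1: cell (1,2) = 23/4
Step 2: cell (1,2) = 1313/240
Step 3: cell (1,2) = 79471/14400
Full grid after step 3:
  3641/720 10237/1800 12823/2160
  65171/14400 2471/500 79471/14400
  8533/2160 32273/7200 10513/2160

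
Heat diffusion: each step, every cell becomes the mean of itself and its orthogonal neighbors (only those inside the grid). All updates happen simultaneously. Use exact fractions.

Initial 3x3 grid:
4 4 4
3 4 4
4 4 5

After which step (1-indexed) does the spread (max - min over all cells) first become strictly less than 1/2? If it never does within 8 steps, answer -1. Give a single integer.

Step 1: max=13/3, min=11/3, spread=2/3
Step 2: max=77/18, min=893/240, spread=401/720
Step 3: max=4459/1080, min=8203/2160, spread=143/432
  -> spread < 1/2 first at step 3
Step 4: max=265523/64800, min=500921/129600, spread=1205/5184
Step 5: max=15741031/3888000, min=30213187/7776000, spread=10151/62208
Step 6: max=939913007/233280000, min=1826377889/466560000, spread=85517/746496
Step 7: max=56115995179/13996800000, min=109980643483/27993600000, spread=720431/8957952
Step 8: max=3357849044363/839808000000, min=6620866510601/1679616000000, spread=6069221/107495424

Answer: 3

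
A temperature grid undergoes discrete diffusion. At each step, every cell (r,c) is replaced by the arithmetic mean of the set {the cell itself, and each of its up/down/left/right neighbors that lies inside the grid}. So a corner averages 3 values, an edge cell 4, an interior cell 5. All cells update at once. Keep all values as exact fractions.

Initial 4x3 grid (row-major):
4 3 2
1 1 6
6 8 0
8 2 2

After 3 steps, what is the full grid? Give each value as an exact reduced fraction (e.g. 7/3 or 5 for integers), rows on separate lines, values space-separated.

After step 1:
  8/3 5/2 11/3
  3 19/5 9/4
  23/4 17/5 4
  16/3 5 4/3
After step 2:
  49/18 379/120 101/36
  913/240 299/100 823/240
  1049/240 439/100 659/240
  193/36 113/30 31/9
After step 3:
  6973/2160 21017/7200 6763/2160
  24997/7200 10663/3000 21547/7200
  32267/7200 5479/1500 25217/7200
  9719/2160 7633/1800 7169/2160

Answer: 6973/2160 21017/7200 6763/2160
24997/7200 10663/3000 21547/7200
32267/7200 5479/1500 25217/7200
9719/2160 7633/1800 7169/2160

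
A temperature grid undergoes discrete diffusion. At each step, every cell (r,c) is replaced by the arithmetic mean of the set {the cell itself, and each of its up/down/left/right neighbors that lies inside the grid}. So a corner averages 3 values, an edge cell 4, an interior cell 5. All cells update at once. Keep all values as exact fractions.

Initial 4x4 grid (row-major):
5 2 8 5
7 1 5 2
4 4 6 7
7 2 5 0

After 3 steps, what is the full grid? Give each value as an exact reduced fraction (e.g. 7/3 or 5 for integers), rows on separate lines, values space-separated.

After step 1:
  14/3 4 5 5
  17/4 19/5 22/5 19/4
  11/2 17/5 27/5 15/4
  13/3 9/2 13/4 4
After step 2:
  155/36 131/30 23/5 59/12
  1093/240 397/100 467/100 179/40
  1049/240 113/25 101/25 179/40
  43/9 929/240 343/80 11/3
After step 3:
  9523/2160 7759/1800 2783/600 1679/360
  30961/7200 26497/6000 4351/1000 5561/1200
  32801/7200 12463/3000 8797/2000 4997/1200
  4687/1080 31421/7200 3173/800 2983/720

Answer: 9523/2160 7759/1800 2783/600 1679/360
30961/7200 26497/6000 4351/1000 5561/1200
32801/7200 12463/3000 8797/2000 4997/1200
4687/1080 31421/7200 3173/800 2983/720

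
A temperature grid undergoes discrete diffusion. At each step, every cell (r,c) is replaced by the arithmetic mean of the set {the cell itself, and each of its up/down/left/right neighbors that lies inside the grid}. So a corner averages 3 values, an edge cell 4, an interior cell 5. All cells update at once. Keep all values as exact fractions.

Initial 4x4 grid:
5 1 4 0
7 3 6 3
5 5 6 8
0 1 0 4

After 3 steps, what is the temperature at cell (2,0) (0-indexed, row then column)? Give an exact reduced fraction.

Answer: 8833/2400

Derivation:
Step 1: cell (2,0) = 17/4
Step 2: cell (2,0) = 61/16
Step 3: cell (2,0) = 8833/2400
Full grid after step 3:
  8909/2160 859/225 3181/900 3727/1080
  30083/7200 4891/1200 2387/600 14359/3600
  8833/2400 3739/1000 8083/2000 5089/1200
  215/72 7373/2400 2831/800 191/48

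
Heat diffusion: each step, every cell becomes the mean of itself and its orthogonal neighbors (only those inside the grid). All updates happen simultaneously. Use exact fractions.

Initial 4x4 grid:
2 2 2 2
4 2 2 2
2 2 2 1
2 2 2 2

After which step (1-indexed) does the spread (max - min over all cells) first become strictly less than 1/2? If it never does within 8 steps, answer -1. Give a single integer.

Step 1: max=8/3, min=5/3, spread=1
Step 2: max=151/60, min=209/120, spread=31/40
Step 3: max=1291/540, min=1949/1080, spread=211/360
Step 4: max=37441/16200, min=59759/32400, spread=5041/10800
  -> spread < 1/2 first at step 4
Step 5: max=1106377/486000, min=1822421/972000, spread=130111/324000
Step 6: max=16304537/7290000, min=11090161/5832000, spread=3255781/9720000
Step 7: max=966157021/437400000, min=1685232989/874800000, spread=82360351/291600000
Step 8: max=7164236839/3280500000, min=51090161249/26244000000, spread=2074577821/8748000000

Answer: 4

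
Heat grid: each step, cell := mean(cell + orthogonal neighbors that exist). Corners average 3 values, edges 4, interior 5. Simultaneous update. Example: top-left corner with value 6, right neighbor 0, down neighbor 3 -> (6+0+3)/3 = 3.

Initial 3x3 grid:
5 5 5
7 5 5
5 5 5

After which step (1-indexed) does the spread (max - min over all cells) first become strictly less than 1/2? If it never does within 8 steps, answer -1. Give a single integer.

Step 1: max=17/3, min=5, spread=2/3
Step 2: max=667/120, min=5, spread=67/120
Step 3: max=5837/1080, min=507/100, spread=1807/5400
  -> spread < 1/2 first at step 3
Step 4: max=2317963/432000, min=13861/2700, spread=33401/144000
Step 5: max=20669933/3888000, min=1393391/270000, spread=3025513/19440000
Step 6: max=8240926867/1555200000, min=74755949/14400000, spread=53531/497664
Step 7: max=492592925849/93312000000, min=20231116051/3888000000, spread=450953/5971968
Step 8: max=29502503560603/5598720000000, min=2433808610519/466560000000, spread=3799043/71663616

Answer: 3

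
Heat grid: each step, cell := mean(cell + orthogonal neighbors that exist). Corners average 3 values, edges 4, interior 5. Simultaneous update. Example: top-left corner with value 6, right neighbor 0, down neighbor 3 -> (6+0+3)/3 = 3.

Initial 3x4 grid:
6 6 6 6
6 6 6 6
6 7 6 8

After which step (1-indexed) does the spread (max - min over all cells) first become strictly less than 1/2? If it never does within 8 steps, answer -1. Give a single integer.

Step 1: max=27/4, min=6, spread=3/4
Step 2: max=239/36, min=6, spread=23/36
Step 3: max=1393/216, min=1207/200, spread=559/1350
  -> spread < 1/2 first at step 3
Step 4: max=415327/64800, min=32761/5400, spread=4439/12960
Step 5: max=24680333/3888000, min=659443/108000, spread=188077/777600
Step 6: max=1474725727/233280000, min=14878237/2430000, spread=1856599/9331200
Step 7: max=88105496693/13996800000, min=3583629757/583200000, spread=83935301/559872000
Step 8: max=5272967654287/839808000000, min=71830869221/11664000000, spread=809160563/6718464000

Answer: 3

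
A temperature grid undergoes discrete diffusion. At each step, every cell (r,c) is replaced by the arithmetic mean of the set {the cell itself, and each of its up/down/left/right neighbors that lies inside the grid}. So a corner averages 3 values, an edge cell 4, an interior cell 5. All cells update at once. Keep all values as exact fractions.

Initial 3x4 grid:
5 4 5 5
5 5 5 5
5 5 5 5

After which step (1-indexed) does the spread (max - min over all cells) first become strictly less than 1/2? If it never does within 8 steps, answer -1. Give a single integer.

Step 1: max=5, min=14/3, spread=1/3
  -> spread < 1/2 first at step 1
Step 2: max=5, min=569/120, spread=31/120
Step 3: max=5, min=5189/1080, spread=211/1080
Step 4: max=8953/1800, min=523103/108000, spread=14077/108000
Step 5: max=536317/108000, min=4719593/972000, spread=5363/48600
Step 6: max=297131/60000, min=142059191/29160000, spread=93859/1166400
Step 7: max=480663533/97200000, min=8537725519/1749600000, spread=4568723/69984000
Step 8: max=14398381111/2916000000, min=513099564371/104976000000, spread=8387449/167961600

Answer: 1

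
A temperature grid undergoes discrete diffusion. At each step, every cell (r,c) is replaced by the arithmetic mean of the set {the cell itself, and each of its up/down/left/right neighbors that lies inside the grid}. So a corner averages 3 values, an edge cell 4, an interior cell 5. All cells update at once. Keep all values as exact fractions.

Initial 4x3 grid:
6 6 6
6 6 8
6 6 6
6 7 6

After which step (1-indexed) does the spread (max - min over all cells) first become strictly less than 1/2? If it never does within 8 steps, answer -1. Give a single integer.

Step 1: max=20/3, min=6, spread=2/3
Step 2: max=391/60, min=6, spread=31/60
Step 3: max=3451/540, min=917/150, spread=749/2700
  -> spread < 1/2 first at step 3
Step 4: max=343243/54000, min=16609/2700, spread=11063/54000
Step 5: max=20494927/3240000, min=835573/135000, spread=17647/129600
Step 6: max=1225756793/194400000, min=60348029/9720000, spread=18796213/194400000
Step 7: max=73426760887/11664000000, min=1815127393/291600000, spread=273888389/3888000000
Step 8: max=10557608556127/1679616000000, min=24237289511/3888000000, spread=696795899/13436928000

Answer: 3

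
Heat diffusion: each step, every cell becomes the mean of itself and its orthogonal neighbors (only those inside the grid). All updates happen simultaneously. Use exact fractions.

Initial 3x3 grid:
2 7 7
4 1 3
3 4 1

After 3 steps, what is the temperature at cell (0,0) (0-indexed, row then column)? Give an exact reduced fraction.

Step 1: cell (0,0) = 13/3
Step 2: cell (0,0) = 133/36
Step 3: cell (0,0) = 8483/2160
Full grid after step 3:
  8483/2160 6269/1600 9073/2160
  2647/800 2719/750 12499/3600
  6823/2160 42121/14400 6853/2160

Answer: 8483/2160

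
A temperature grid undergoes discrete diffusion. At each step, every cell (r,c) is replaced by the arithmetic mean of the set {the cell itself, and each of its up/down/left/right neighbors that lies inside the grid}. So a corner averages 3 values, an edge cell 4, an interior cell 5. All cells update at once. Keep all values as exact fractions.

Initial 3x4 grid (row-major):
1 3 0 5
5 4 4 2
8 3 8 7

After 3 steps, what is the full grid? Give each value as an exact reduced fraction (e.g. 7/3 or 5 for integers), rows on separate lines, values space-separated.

Answer: 137/40 639/200 11737/3600 3613/1080
29609/7200 24257/6000 7959/2000 3321/800
10403/2160 34829/7200 35149/7200 10351/2160

Derivation:
After step 1:
  3 2 3 7/3
  9/2 19/5 18/5 9/2
  16/3 23/4 11/2 17/3
After step 2:
  19/6 59/20 41/15 59/18
  499/120 393/100 102/25 161/40
  187/36 1223/240 1231/240 47/9
After step 3:
  137/40 639/200 11737/3600 3613/1080
  29609/7200 24257/6000 7959/2000 3321/800
  10403/2160 34829/7200 35149/7200 10351/2160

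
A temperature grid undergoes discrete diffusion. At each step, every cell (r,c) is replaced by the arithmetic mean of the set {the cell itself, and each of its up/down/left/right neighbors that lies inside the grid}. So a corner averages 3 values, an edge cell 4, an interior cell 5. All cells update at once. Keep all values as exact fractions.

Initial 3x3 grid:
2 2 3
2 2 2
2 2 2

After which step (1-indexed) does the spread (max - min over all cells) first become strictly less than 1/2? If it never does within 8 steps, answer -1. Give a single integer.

Step 1: max=7/3, min=2, spread=1/3
  -> spread < 1/2 first at step 1
Step 2: max=41/18, min=2, spread=5/18
Step 3: max=473/216, min=2, spread=41/216
Step 4: max=28051/12960, min=731/360, spread=347/2592
Step 5: max=1662137/777600, min=7357/3600, spread=2921/31104
Step 6: max=99140539/46656000, min=889483/432000, spread=24611/373248
Step 7: max=5917442033/2799360000, min=20096741/9720000, spread=207329/4478976
Step 8: max=353953152451/167961600000, min=1075601599/518400000, spread=1746635/53747712

Answer: 1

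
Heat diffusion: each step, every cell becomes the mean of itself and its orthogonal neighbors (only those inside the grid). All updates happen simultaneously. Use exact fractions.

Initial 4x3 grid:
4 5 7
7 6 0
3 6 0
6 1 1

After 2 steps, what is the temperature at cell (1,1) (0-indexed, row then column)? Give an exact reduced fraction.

Answer: 87/20

Derivation:
Step 1: cell (1,1) = 24/5
Step 2: cell (1,1) = 87/20
Full grid after step 2:
  95/18 589/120 17/4
  619/120 87/20 69/20
  511/120 15/4 133/60
  37/9 107/40 71/36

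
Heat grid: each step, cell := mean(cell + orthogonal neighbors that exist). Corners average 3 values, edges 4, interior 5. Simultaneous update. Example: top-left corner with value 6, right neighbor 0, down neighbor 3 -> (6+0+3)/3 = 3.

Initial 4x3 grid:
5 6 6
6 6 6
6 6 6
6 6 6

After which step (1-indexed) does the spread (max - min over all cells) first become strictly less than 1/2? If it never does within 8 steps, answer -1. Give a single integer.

Step 1: max=6, min=17/3, spread=1/3
  -> spread < 1/2 first at step 1
Step 2: max=6, min=103/18, spread=5/18
Step 3: max=6, min=1255/216, spread=41/216
Step 4: max=6, min=151303/25920, spread=4217/25920
Step 5: max=43121/7200, min=9122051/1555200, spread=38417/311040
Step 6: max=861403/144000, min=548671789/93312000, spread=1903471/18662400
Step 7: max=25804241/4320000, min=32991330911/5598720000, spread=18038617/223948800
Step 8: max=2319873241/388800000, min=1982271017149/335923200000, spread=883978523/13436928000

Answer: 1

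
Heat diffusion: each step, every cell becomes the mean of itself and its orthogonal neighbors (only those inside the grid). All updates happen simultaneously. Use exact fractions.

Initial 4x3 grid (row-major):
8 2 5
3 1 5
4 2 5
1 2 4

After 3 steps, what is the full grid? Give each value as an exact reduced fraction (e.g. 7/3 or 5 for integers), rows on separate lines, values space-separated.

After step 1:
  13/3 4 4
  4 13/5 4
  5/2 14/5 4
  7/3 9/4 11/3
After step 2:
  37/9 56/15 4
  403/120 87/25 73/20
  349/120 283/100 217/60
  85/36 221/80 119/36
After step 3:
  4033/1080 862/225 683/180
  1559/450 10231/3000 553/150
  1289/450 6239/2000 6031/1800
  5783/2160 13511/4800 6973/2160

Answer: 4033/1080 862/225 683/180
1559/450 10231/3000 553/150
1289/450 6239/2000 6031/1800
5783/2160 13511/4800 6973/2160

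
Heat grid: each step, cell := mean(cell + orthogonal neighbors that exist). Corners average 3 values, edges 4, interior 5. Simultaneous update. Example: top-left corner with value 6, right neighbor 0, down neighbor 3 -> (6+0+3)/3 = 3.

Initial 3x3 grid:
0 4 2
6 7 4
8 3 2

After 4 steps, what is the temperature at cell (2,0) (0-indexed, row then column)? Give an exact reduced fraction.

Answer: 607511/129600

Derivation:
Step 1: cell (2,0) = 17/3
Step 2: cell (2,0) = 191/36
Step 3: cell (2,0) = 10573/2160
Step 4: cell (2,0) = 607511/129600
Full grid after step 4:
  272243/64800 3423787/864000 122659/32400
  1286429/288000 1522669/360000 3415037/864000
  607511/129600 960103/216000 180287/43200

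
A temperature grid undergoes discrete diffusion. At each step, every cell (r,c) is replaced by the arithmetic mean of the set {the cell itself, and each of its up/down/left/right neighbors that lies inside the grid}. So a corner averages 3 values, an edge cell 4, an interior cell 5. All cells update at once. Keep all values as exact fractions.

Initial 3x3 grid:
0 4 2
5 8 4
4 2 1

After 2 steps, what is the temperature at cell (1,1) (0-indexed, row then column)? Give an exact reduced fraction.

Step 1: cell (1,1) = 23/5
Step 2: cell (1,1) = 397/100
Full grid after step 2:
  43/12 433/120 127/36
  931/240 397/100 841/240
  35/9 287/80 59/18

Answer: 397/100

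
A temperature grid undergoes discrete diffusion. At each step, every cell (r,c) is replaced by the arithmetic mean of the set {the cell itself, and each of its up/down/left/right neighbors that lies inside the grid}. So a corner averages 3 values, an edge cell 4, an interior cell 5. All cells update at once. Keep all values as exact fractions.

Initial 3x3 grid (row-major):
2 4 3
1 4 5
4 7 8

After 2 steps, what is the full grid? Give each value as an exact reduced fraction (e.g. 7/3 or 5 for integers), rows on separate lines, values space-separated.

Answer: 25/9 827/240 49/12
797/240 419/100 149/30
25/6 1237/240 209/36

Derivation:
After step 1:
  7/3 13/4 4
  11/4 21/5 5
  4 23/4 20/3
After step 2:
  25/9 827/240 49/12
  797/240 419/100 149/30
  25/6 1237/240 209/36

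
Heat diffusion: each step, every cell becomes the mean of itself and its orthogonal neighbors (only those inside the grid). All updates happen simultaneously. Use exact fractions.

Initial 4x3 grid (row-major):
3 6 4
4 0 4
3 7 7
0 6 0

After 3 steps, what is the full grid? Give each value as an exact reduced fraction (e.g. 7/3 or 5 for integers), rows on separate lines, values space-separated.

After step 1:
  13/3 13/4 14/3
  5/2 21/5 15/4
  7/2 23/5 9/2
  3 13/4 13/3
After step 2:
  121/36 329/80 35/9
  109/30 183/50 1027/240
  17/5 401/100 1031/240
  13/4 911/240 145/36
After step 3:
  7997/2160 6009/1600 4421/1080
  12649/3600 3939/1000 29023/7200
  268/75 11497/3000 29903/7200
  2507/720 54301/14400 4363/1080

Answer: 7997/2160 6009/1600 4421/1080
12649/3600 3939/1000 29023/7200
268/75 11497/3000 29903/7200
2507/720 54301/14400 4363/1080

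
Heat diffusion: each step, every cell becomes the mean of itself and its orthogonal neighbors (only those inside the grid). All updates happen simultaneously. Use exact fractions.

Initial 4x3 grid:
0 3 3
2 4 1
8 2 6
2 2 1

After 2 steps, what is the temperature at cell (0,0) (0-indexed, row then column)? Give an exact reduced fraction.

Answer: 23/9

Derivation:
Step 1: cell (0,0) = 5/3
Step 2: cell (0,0) = 23/9
Full grid after step 2:
  23/9 89/40 25/9
  83/30 163/50 161/60
  77/20 291/100 67/20
  37/12 263/80 29/12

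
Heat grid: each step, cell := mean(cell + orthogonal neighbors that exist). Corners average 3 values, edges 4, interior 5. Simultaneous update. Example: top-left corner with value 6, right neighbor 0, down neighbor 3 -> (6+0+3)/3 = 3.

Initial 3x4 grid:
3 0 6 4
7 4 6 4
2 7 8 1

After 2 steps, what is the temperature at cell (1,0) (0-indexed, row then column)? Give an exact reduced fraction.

Step 1: cell (1,0) = 4
Step 2: cell (1,0) = 131/30
Full grid after step 2:
  127/36 923/240 1051/240 149/36
  131/30 229/50 473/100 367/80
  175/36 1253/240 1241/240 163/36

Answer: 131/30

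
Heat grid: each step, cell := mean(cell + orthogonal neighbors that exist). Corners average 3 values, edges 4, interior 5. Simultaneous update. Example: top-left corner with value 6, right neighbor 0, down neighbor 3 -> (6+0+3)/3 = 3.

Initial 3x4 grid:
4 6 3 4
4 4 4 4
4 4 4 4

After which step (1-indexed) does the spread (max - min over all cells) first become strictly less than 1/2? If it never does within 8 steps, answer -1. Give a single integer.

Answer: 3

Derivation:
Step 1: max=14/3, min=11/3, spread=1
Step 2: max=527/120, min=58/15, spread=21/40
Step 3: max=4667/1080, min=709/180, spread=413/1080
  -> spread < 1/2 first at step 3
Step 4: max=136961/32400, min=214141/54000, spread=21191/81000
Step 5: max=4092167/972000, min=143431/36000, spread=21953/97200
Step 6: max=60870517/14580000, min=38967203/9720000, spread=193577/1166400
Step 7: max=909872507/218700000, min=2343662777/583200000, spread=9919669/69984000
Step 8: max=217496264377/52488000000, min=47037687431/11664000000, spread=18645347/167961600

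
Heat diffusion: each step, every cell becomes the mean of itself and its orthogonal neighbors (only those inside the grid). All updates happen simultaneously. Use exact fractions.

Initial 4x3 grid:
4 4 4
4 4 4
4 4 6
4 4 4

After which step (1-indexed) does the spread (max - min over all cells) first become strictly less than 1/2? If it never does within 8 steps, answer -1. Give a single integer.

Step 1: max=14/3, min=4, spread=2/3
Step 2: max=271/60, min=4, spread=31/60
Step 3: max=2371/540, min=4, spread=211/540
  -> spread < 1/2 first at step 3
Step 4: max=232897/54000, min=3647/900, spread=14077/54000
Step 5: max=2084407/486000, min=219683/54000, spread=5363/24300
Step 6: max=62060809/14580000, min=122869/30000, spread=93859/583200
Step 7: max=3709474481/874800000, min=199736467/48600000, spread=4568723/34992000
Step 8: max=221732435629/52488000000, min=6013618889/1458000000, spread=8387449/83980800

Answer: 3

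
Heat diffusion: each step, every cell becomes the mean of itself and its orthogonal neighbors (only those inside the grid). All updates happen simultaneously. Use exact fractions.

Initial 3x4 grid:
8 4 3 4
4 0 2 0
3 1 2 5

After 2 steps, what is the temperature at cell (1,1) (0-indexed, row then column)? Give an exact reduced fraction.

Answer: 63/25

Derivation:
Step 1: cell (1,1) = 11/5
Step 2: cell (1,1) = 63/25
Full grid after step 2:
  77/18 109/30 161/60 25/9
  279/80 63/25 121/50 529/240
  95/36 133/60 29/15 91/36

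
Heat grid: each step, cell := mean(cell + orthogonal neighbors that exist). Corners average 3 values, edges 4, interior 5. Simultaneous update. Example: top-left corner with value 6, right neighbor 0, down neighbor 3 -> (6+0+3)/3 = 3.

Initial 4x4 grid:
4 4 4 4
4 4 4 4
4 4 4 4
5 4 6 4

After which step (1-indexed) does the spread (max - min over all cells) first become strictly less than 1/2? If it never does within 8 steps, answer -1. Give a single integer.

Answer: 3

Derivation:
Step 1: max=19/4, min=4, spread=3/4
Step 2: max=1099/240, min=4, spread=139/240
Step 3: max=31859/7200, min=4, spread=3059/7200
  -> spread < 1/2 first at step 3
Step 4: max=944977/216000, min=2009/500, spread=77089/216000
Step 5: max=27998123/6480000, min=363407/90000, spread=1832819/6480000
Step 6: max=835718299/194400000, min=1753297/432000, spread=46734649/194400000
Step 7: max=24919328479/5832000000, min=66004523/16200000, spread=1157700199/5832000000
Step 8: max=744945154327/174960000000, min=39761921561/9720000000, spread=29230566229/174960000000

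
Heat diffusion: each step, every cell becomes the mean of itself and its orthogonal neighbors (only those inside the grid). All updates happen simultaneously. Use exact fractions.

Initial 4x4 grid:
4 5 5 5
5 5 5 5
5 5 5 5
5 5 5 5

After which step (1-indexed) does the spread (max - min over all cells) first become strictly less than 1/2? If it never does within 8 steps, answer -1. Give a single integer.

Step 1: max=5, min=14/3, spread=1/3
  -> spread < 1/2 first at step 1
Step 2: max=5, min=85/18, spread=5/18
Step 3: max=5, min=1039/216, spread=41/216
Step 4: max=5, min=31357/6480, spread=1043/6480
Step 5: max=5, min=946447/194400, spread=25553/194400
Step 6: max=89921/18000, min=28488541/5832000, spread=645863/5832000
Step 7: max=599029/120000, min=857158309/174960000, spread=16225973/174960000
Step 8: max=269299/54000, min=25766522017/5248800000, spread=409340783/5248800000

Answer: 1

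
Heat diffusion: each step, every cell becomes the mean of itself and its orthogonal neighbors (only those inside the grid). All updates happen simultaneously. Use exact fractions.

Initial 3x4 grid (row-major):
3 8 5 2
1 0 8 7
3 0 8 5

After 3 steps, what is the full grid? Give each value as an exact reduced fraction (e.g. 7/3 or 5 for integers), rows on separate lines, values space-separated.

Answer: 1219/360 385/96 7091/1440 11461/2160
8147/2880 2243/600 5827/1200 1571/288
5579/2160 493/144 431/90 5933/1080

Derivation:
After step 1:
  4 4 23/4 14/3
  7/4 17/5 28/5 11/2
  4/3 11/4 21/4 20/3
After step 2:
  13/4 343/80 1201/240 191/36
  629/240 7/2 51/10 673/120
  35/18 191/60 76/15 209/36
After step 3:
  1219/360 385/96 7091/1440 11461/2160
  8147/2880 2243/600 5827/1200 1571/288
  5579/2160 493/144 431/90 5933/1080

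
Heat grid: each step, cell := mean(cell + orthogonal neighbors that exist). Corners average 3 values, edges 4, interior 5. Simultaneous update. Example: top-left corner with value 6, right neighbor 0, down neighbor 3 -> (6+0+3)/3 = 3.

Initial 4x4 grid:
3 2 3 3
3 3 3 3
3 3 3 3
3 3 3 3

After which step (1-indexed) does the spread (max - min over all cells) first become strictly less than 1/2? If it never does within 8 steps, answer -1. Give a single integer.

Step 1: max=3, min=8/3, spread=1/3
  -> spread < 1/2 first at step 1
Step 2: max=3, min=329/120, spread=31/120
Step 3: max=3, min=3029/1080, spread=211/1080
Step 4: max=3, min=307157/108000, spread=16843/108000
Step 5: max=26921/9000, min=2777357/972000, spread=130111/972000
Step 6: max=1612841/540000, min=83837633/29160000, spread=3255781/29160000
Step 7: max=1608893/540000, min=2524046309/874800000, spread=82360351/874800000
Step 8: max=289093559/97200000, min=75980683109/26244000000, spread=2074577821/26244000000

Answer: 1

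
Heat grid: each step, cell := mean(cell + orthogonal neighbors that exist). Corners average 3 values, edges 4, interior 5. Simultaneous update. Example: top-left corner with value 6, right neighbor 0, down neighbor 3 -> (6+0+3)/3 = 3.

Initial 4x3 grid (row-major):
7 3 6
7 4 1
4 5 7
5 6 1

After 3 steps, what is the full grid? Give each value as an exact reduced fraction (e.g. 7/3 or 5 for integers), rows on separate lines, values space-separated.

After step 1:
  17/3 5 10/3
  11/2 4 9/2
  21/4 26/5 7/2
  5 17/4 14/3
After step 2:
  97/18 9/2 77/18
  245/48 121/25 23/6
  419/80 111/25 67/15
  29/6 1147/240 149/36
After step 3:
  2159/432 2851/600 227/54
  37027/7200 9087/2000 3919/900
  3923/800 7129/1500 15191/3600
  99/20 65489/14400 9637/2160

Answer: 2159/432 2851/600 227/54
37027/7200 9087/2000 3919/900
3923/800 7129/1500 15191/3600
99/20 65489/14400 9637/2160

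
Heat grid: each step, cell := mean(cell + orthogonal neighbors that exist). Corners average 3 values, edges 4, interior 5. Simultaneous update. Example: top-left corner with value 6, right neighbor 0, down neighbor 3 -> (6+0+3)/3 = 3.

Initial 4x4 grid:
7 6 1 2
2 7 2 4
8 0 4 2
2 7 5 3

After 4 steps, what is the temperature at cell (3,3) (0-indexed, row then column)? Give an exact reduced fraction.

Answer: 58241/16200

Derivation:
Step 1: cell (3,3) = 10/3
Step 2: cell (3,3) = 34/9
Step 3: cell (3,3) = 461/135
Step 4: cell (3,3) = 58241/16200
Full grid after step 4:
  25021/5400 3249/800 384991/108000 196181/64800
  6349/1440 12701/3000 611831/180000 689897/216000
  487499/108000 143141/36000 168317/45000 701777/216000
  276667/64800 915163/216000 797147/216000 58241/16200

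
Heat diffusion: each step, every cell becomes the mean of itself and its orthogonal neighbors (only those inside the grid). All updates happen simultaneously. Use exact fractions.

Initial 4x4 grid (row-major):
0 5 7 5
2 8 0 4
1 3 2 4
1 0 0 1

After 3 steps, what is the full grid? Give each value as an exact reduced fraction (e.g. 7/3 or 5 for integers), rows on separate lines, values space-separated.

After step 1:
  7/3 5 17/4 16/3
  11/4 18/5 21/5 13/4
  7/4 14/5 9/5 11/4
  2/3 1 3/4 5/3
After step 2:
  121/36 911/240 1127/240 77/18
  313/120 367/100 171/50 233/60
  239/120 219/100 123/50 71/30
  41/36 313/240 313/240 31/18
After step 3:
  7031/2160 27941/7200 29141/7200 9257/2160
  2617/900 18821/6000 4351/1200 12553/3600
  446/225 13939/6000 14089/6000 9389/3600
  3193/2160 10687/7200 12223/7200 3883/2160

Answer: 7031/2160 27941/7200 29141/7200 9257/2160
2617/900 18821/6000 4351/1200 12553/3600
446/225 13939/6000 14089/6000 9389/3600
3193/2160 10687/7200 12223/7200 3883/2160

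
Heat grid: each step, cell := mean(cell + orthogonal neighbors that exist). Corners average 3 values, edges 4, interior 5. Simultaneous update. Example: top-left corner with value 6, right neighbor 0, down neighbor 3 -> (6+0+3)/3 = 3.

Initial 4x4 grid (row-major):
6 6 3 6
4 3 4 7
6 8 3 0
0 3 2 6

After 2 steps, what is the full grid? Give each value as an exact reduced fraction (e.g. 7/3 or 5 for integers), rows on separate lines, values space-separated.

After step 1:
  16/3 9/2 19/4 16/3
  19/4 5 4 17/4
  9/2 23/5 17/5 4
  3 13/4 7/2 8/3
After step 2:
  175/36 235/48 223/48 43/9
  235/48 457/100 107/25 211/48
  337/80 83/20 39/10 859/240
  43/12 287/80 769/240 61/18

Answer: 175/36 235/48 223/48 43/9
235/48 457/100 107/25 211/48
337/80 83/20 39/10 859/240
43/12 287/80 769/240 61/18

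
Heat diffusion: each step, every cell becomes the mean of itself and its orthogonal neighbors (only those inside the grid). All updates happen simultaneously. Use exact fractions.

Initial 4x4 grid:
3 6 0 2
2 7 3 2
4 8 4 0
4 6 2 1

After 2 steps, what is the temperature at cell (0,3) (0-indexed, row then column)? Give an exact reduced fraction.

Answer: 35/18

Derivation:
Step 1: cell (0,3) = 4/3
Step 2: cell (0,3) = 35/18
Full grid after step 2:
  35/9 937/240 677/240 35/18
  521/120 111/25 163/50 241/120
  569/120 239/50 87/25 79/40
  85/18 1123/240 253/80 2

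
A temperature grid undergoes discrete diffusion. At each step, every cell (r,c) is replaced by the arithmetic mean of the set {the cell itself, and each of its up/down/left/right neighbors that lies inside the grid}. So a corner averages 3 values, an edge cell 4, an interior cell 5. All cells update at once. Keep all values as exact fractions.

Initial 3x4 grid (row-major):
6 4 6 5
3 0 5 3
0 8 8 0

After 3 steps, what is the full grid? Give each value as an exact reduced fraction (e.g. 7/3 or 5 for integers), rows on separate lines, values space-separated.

After step 1:
  13/3 4 5 14/3
  9/4 4 22/5 13/4
  11/3 4 21/4 11/3
After step 2:
  127/36 13/3 271/60 155/36
  57/16 373/100 219/50 959/240
  119/36 203/48 1039/240 73/18
After step 3:
  1645/432 14497/3600 7891/1800 9229/2160
  16951/4800 4047/1000 12571/3000 60253/14400
  799/216 28069/7200 30589/7200 4457/1080

Answer: 1645/432 14497/3600 7891/1800 9229/2160
16951/4800 4047/1000 12571/3000 60253/14400
799/216 28069/7200 30589/7200 4457/1080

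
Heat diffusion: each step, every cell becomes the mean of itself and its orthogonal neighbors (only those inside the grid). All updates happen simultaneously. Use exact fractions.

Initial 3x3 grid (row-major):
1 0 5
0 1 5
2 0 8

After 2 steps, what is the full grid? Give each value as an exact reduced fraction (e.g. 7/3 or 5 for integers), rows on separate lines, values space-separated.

Answer: 37/36 397/240 59/18
4/5 229/100 817/240
53/36 179/80 71/18

Derivation:
After step 1:
  1/3 7/4 10/3
  1 6/5 19/4
  2/3 11/4 13/3
After step 2:
  37/36 397/240 59/18
  4/5 229/100 817/240
  53/36 179/80 71/18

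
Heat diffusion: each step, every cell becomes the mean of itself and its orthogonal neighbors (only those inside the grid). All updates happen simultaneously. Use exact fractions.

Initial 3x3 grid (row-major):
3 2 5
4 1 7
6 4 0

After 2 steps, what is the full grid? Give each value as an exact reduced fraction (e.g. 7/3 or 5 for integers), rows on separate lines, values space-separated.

Answer: 37/12 841/240 32/9
443/120 317/100 911/240
131/36 881/240 29/9

Derivation:
After step 1:
  3 11/4 14/3
  7/2 18/5 13/4
  14/3 11/4 11/3
After step 2:
  37/12 841/240 32/9
  443/120 317/100 911/240
  131/36 881/240 29/9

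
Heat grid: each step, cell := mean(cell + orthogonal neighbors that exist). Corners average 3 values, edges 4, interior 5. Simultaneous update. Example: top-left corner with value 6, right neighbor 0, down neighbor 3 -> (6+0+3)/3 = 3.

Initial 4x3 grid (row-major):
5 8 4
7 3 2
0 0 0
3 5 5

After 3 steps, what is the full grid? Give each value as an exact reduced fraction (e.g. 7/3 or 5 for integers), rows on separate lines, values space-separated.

Answer: 2081/432 15763/3600 110/27
27571/7200 22103/6000 11423/3600
22111/7200 2703/1000 4859/1800
2933/1080 13099/4800 5561/2160

Derivation:
After step 1:
  20/3 5 14/3
  15/4 4 9/4
  5/2 8/5 7/4
  8/3 13/4 10/3
After step 2:
  185/36 61/12 143/36
  203/48 83/25 19/6
  631/240 131/50 67/30
  101/36 217/80 25/9
After step 3:
  2081/432 15763/3600 110/27
  27571/7200 22103/6000 11423/3600
  22111/7200 2703/1000 4859/1800
  2933/1080 13099/4800 5561/2160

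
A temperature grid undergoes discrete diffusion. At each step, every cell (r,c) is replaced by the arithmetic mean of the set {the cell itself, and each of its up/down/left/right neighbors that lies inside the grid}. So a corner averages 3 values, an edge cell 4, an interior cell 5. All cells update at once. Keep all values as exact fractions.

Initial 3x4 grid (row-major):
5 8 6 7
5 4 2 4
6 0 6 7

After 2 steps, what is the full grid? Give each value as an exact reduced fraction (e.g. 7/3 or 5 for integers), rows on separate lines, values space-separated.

Answer: 67/12 213/40 647/120 197/36
277/60 459/100 227/50 311/60
38/9 913/240 1069/240 173/36

Derivation:
After step 1:
  6 23/4 23/4 17/3
  5 19/5 22/5 5
  11/3 4 15/4 17/3
After step 2:
  67/12 213/40 647/120 197/36
  277/60 459/100 227/50 311/60
  38/9 913/240 1069/240 173/36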